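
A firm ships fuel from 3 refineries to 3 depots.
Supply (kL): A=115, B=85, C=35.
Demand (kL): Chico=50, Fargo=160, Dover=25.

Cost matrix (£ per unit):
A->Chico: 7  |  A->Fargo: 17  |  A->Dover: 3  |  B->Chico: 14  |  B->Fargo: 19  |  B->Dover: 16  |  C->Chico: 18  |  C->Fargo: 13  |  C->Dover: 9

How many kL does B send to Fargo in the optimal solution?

85

The minimum-cost plan:
  A->Chico: 50 × £7 = £350
  A->Fargo: 40 × £17 = £680
  A->Dover: 25 × £3 = £75
  B->Fargo: 85 × £19 = £1615
  C->Fargo: 35 × £13 = £455
Total cost = £3175.
So B→Fargo carries 85 kL.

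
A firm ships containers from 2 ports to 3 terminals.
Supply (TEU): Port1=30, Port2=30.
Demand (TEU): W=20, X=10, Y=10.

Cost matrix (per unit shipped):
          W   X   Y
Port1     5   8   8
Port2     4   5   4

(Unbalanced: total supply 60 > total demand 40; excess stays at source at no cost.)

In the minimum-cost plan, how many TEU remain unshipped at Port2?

0

An optimal plan:
  Port1→W: 10 × 5 = 50
  Port2→W: 10 × 4 = 40
  Port2→X: 10 × 5 = 50
  Port2→Y: 10 × 4 = 40
Total cost = 180.
Port2 ships 30 of its 30, leaving 0.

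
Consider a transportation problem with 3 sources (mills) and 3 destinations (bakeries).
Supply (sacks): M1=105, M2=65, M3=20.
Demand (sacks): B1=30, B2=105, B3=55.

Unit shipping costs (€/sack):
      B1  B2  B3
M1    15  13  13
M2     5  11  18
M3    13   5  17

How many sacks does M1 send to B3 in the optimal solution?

55

Solving gives:
  M1–B2: 50 sacks
  M1–B3: 55 sacks
  M2–B1: 30 sacks
  M2–B2: 35 sacks
  M3–B2: 20 sacks
Total cost = €2000.
So M1→B3 carries 55 sacks.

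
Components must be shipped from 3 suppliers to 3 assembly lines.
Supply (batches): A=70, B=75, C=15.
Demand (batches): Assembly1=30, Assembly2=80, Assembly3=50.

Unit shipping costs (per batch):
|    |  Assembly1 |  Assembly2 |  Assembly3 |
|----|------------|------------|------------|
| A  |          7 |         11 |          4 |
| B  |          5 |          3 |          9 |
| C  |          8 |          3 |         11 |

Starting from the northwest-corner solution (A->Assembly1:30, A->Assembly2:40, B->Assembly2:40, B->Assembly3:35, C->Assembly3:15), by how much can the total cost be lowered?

Current plan cost = 30·7 + 40·11 + 40·3 + 35·9 + 15·11 = 1250.
Optimal plan:
  A→Assembly1: 20 × 7 = 140
  A→Assembly3: 50 × 4 = 200
  B→Assembly1: 10 × 5 = 50
  B→Assembly2: 65 × 3 = 195
  C→Assembly2: 15 × 3 = 45
Optimal cost = 630.
Saving = 1250 − 630 = 620.

620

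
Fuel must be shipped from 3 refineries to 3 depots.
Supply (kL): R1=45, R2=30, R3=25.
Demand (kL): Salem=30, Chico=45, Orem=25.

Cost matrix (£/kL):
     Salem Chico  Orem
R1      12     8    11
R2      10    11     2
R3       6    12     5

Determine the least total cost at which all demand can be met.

An optimal shipping plan:
  R1->Chico: 45 × £8 = £360
  R2->Salem: 5 × £10 = £50
  R2->Orem: 25 × £2 = £50
  R3->Salem: 25 × £6 = £150
Total = 360 + 50 + 50 + 150 = £610.

610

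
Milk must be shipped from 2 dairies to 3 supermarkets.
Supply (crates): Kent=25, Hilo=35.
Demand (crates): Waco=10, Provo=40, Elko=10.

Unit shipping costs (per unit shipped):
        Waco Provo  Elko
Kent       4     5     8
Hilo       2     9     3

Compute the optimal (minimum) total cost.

An optimal shipping plan:
  Kent->Provo: 25 crates
  Hilo->Waco: 10 crates
  Hilo->Provo: 15 crates
  Hilo->Elko: 10 crates
Total cost = 310.

310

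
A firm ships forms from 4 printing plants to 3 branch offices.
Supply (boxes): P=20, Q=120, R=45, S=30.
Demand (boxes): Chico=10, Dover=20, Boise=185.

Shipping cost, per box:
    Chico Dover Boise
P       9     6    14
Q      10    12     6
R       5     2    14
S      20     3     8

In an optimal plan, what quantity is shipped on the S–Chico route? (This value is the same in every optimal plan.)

0

Optimal shipments:
  P–Boise: 20 × 14 = 280
  Q–Boise: 120 × 6 = 720
  R–Chico: 10 × 5 = 50
  R–Dover: 20 × 2 = 40
  R–Boise: 15 × 14 = 210
  S–Boise: 30 × 8 = 240
Total cost = 1540.
The route S→Chico is not used.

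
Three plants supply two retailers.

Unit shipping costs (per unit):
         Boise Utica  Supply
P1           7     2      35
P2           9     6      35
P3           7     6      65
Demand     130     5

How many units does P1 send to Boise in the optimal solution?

30

The minimum-cost plan:
  P1->Boise: 30 × 7 = 210
  P1->Utica: 5 × 2 = 10
  P2->Boise: 35 × 9 = 315
  P3->Boise: 65 × 7 = 455
Total cost = 990.
So P1→Boise carries 30 units.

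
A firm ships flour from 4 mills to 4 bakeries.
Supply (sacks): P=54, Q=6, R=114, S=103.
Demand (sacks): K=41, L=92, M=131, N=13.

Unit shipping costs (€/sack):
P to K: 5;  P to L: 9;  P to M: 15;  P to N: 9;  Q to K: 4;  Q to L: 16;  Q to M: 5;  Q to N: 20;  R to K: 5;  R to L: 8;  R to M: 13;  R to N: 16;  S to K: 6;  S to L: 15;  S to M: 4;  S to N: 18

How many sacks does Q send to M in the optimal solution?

Optimal shipments:
  P->K: 41 × €5 = €205
  P->N: 13 × €9 = €117
  Q->M: 6 × €5 = €30
  R->L: 92 × €8 = €736
  R->M: 22 × €13 = €286
  S->M: 103 × €4 = €412
Total cost = €1786.
So Q→M carries 6 sacks.

6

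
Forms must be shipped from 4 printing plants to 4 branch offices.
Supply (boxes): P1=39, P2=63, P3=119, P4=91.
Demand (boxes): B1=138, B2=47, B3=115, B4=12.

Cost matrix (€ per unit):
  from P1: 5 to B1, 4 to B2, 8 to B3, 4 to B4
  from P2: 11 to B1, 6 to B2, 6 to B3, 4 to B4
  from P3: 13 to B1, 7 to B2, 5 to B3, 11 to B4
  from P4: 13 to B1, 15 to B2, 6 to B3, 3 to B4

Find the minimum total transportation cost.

One minimum-cost allocation:
  P1–B1: 39 × €5 = €195
  P2–B1: 20 × €11 = €220
  P2–B2: 43 × €6 = €258
  P3–B2: 4 × €7 = €28
  P3–B3: 115 × €5 = €575
  P4–B1: 79 × €13 = €1027
  P4–B4: 12 × €3 = €36
Total = 195 + 220 + 258 + 28 + 575 + 1027 + 36 = €2339.
(Supply check: P1 ships 39; P2 ships 63; P3 ships 119; P4 ships 91.)

2339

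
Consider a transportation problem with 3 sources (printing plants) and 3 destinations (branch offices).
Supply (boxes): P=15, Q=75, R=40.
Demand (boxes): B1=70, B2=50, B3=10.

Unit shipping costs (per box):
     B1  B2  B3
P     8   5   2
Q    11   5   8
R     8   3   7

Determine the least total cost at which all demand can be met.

905

Optimal allocation:
  P->B1: 5 boxes
  P->B3: 10 boxes
  Q->B1: 25 boxes
  Q->B2: 50 boxes
  R->B1: 40 boxes
Total cost = 905.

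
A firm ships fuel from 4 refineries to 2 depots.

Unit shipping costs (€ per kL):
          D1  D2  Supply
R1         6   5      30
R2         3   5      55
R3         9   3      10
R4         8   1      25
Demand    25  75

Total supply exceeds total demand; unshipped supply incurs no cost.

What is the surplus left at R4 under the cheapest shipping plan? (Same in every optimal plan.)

Minimum-cost shipments:
  R1–D2: 30 × €5 = €150
  R2–D1: 25 × €3 = €75
  R2–D2: 10 × €5 = €50
  R3–D2: 10 × €3 = €30
  R4–D2: 25 × €1 = €25
Total cost = €330.
R4 ships 25 of its 25, leaving 0.

0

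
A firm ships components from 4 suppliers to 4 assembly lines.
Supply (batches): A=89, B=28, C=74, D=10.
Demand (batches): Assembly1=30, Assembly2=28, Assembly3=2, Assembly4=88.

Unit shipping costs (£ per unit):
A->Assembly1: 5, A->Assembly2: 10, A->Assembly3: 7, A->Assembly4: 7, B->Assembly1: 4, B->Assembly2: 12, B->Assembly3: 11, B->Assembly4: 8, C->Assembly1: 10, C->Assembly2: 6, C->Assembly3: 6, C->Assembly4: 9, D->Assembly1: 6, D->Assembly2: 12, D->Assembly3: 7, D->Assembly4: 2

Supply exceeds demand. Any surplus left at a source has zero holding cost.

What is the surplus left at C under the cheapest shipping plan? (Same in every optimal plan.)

44

An optimal plan:
  A→Assembly1: 2 × £5 = £10
  A→Assembly4: 78 × £7 = £546
  B→Assembly1: 28 × £4 = £112
  C→Assembly2: 28 × £6 = £168
  C→Assembly3: 2 × £6 = £12
  D→Assembly4: 10 × £2 = £20
Total cost = £868.
C ships 30 of its 74, leaving 44.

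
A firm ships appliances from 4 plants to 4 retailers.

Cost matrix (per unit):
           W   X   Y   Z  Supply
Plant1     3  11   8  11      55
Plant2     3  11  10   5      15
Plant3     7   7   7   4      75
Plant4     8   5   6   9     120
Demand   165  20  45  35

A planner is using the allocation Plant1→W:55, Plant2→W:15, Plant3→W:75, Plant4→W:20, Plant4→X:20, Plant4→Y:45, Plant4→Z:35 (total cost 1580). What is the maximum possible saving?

Current plan cost = 55·3 + 15·3 + 75·7 + 20·8 + 20·5 + 45·6 + 35·9 = 1580.
Optimal plan:
  Plant1→W: 55 × 3 = 165
  Plant2→W: 15 × 3 = 45
  Plant3→W: 40 × 7 = 280
  Plant3→Z: 35 × 4 = 140
  Plant4→W: 55 × 8 = 440
  Plant4→X: 20 × 5 = 100
  Plant4→Y: 45 × 6 = 270
Optimal cost = 1440.
Saving = 1580 − 1440 = 140.

140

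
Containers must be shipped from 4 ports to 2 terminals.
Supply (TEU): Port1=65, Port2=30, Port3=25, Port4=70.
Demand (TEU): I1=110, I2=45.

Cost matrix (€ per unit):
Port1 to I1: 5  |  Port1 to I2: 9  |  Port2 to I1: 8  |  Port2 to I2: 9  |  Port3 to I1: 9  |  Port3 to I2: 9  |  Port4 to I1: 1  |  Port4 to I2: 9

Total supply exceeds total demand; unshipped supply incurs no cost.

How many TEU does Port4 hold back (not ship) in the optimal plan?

Minimum-cost shipments:
  Port1 to I1: 40 × €5 = €200
  Port1 to I2: 15 × €9 = €135
  Port2 to I2: 30 × €9 = €270
  Port4 to I1: 70 × €1 = €70
Total cost = €675.
Port4 ships 70 of its 70, leaving 0.

0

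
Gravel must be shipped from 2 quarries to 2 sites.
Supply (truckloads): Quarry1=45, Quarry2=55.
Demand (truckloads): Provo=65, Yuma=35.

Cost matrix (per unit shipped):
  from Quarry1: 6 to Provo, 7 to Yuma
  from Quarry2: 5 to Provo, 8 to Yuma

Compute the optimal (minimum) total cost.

One minimum-cost allocation:
  Quarry1 to Provo: 10 truckloads
  Quarry1 to Yuma: 35 truckloads
  Quarry2 to Provo: 55 truckloads
Total cost = 580.
(Supply check: Quarry1 ships 45; Quarry2 ships 55.)

580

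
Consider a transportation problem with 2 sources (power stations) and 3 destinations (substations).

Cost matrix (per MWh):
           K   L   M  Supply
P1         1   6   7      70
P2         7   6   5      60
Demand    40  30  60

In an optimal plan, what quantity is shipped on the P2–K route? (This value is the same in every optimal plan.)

Optimal shipments:
  P1–K: 40 × 1 = 40
  P1–L: 30 × 6 = 180
  P2–M: 60 × 5 = 300
Total cost = 520.
The route P2→K is not used.

0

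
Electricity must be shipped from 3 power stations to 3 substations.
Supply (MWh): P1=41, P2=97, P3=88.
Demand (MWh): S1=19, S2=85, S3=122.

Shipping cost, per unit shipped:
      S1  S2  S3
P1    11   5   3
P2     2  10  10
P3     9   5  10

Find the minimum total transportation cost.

An optimal shipping plan:
  P1→S3: 41 × 3 = 123
  P2→S1: 19 × 2 = 38
  P2→S3: 78 × 10 = 780
  P3→S2: 85 × 5 = 425
  P3→S3: 3 × 10 = 30
Total = 123 + 38 + 780 + 425 + 30 = 1396.

1396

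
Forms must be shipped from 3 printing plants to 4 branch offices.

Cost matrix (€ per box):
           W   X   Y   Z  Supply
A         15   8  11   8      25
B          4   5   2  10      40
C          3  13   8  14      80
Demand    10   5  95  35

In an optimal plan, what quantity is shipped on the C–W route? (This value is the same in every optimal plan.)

10

Optimal shipments:
  A->Z: 25 boxes
  B->X: 5 boxes
  B->Y: 35 boxes
  C->W: 10 boxes
  C->Y: 60 boxes
  C->Z: 10 boxes
Total cost = €945.
So C→W carries 10 boxes.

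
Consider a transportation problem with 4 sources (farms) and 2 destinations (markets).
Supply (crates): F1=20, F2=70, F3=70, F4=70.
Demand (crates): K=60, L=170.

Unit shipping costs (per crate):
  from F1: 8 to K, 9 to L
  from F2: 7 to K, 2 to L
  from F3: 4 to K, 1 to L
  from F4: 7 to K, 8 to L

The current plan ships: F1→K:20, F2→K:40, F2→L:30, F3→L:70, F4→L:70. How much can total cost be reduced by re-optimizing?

Current plan cost = 20·8 + 40·7 + 30·2 + 70·1 + 70·8 = 1130.
Optimal plan:
  F1–L: 20 crates
  F2–L: 70 crates
  F3–L: 70 crates
  F4–K: 60 crates
  F4–L: 10 crates
Optimal cost = 890.
Saving = 1130 − 890 = 240.

240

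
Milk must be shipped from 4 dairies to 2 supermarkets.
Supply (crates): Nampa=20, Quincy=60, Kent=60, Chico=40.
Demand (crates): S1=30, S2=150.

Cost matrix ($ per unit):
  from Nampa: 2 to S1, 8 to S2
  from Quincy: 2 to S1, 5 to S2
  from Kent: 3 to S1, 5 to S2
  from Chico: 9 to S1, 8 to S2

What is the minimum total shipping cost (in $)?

Optimal allocation:
  Nampa to S1: 20 × $2 = $40
  Quincy to S1: 10 × $2 = $20
  Quincy to S2: 50 × $5 = $250
  Kent to S2: 60 × $5 = $300
  Chico to S2: 40 × $8 = $320
Total = 40 + 20 + 250 + 300 + 320 = $930.
(Supply check: Nampa ships 20; Quincy ships 60; Kent ships 60; Chico ships 40.)

930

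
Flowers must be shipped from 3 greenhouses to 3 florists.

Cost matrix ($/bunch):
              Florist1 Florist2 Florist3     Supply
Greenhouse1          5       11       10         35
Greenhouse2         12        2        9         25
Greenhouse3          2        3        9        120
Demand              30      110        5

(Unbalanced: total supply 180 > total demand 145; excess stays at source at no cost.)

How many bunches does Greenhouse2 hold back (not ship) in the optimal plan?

0

An optimal plan:
  Greenhouse2->Florist2: 25 bunches
  Greenhouse3->Florist1: 30 bunches
  Greenhouse3->Florist2: 85 bunches
  Greenhouse3->Florist3: 5 bunches
Total cost = $410.
Greenhouse2 ships 25 of its 25, leaving 0.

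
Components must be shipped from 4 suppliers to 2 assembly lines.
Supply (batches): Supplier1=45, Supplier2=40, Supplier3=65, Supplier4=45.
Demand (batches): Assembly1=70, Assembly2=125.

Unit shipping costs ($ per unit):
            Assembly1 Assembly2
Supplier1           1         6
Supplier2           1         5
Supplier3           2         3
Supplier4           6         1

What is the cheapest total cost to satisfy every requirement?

385

Optimal allocation:
  Supplier1→Assembly1: 45 × $1 = $45
  Supplier2→Assembly1: 25 × $1 = $25
  Supplier2→Assembly2: 15 × $5 = $75
  Supplier3→Assembly2: 65 × $3 = $195
  Supplier4→Assembly2: 45 × $1 = $45
Total = 45 + 25 + 75 + 195 + 45 = $385.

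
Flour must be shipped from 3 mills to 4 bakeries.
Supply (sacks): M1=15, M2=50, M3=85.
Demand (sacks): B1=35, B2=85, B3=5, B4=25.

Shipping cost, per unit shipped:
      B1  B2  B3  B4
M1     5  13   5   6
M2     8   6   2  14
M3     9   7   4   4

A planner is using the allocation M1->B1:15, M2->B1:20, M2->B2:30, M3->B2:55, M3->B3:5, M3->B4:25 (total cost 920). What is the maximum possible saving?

Current plan cost = 15·5 + 20·8 + 30·6 + 55·7 + 5·4 + 25·4 = 920.
Optimal plan:
  M1 to B1: 15 × 5 = 75
  M2 to B2: 45 × 6 = 270
  M2 to B3: 5 × 2 = 10
  M3 to B1: 20 × 9 = 180
  M3 to B2: 40 × 7 = 280
  M3 to B4: 25 × 4 = 100
Optimal cost = 915.
Saving = 920 − 915 = 5.

5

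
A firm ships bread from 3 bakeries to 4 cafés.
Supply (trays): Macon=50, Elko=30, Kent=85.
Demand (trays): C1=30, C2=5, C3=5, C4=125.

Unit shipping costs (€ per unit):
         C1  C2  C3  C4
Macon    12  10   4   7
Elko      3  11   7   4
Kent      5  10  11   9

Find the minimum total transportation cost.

1105

An optimal shipping plan:
  Macon→C3: 5 trays
  Macon→C4: 45 trays
  Elko→C4: 30 trays
  Kent→C1: 30 trays
  Kent→C2: 5 trays
  Kent→C4: 50 trays
Total cost = €1105.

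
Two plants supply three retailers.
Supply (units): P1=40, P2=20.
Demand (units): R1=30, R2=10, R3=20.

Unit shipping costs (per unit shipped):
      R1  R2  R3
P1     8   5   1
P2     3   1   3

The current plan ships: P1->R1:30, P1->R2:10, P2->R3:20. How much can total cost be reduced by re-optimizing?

140

Current plan cost = 30·8 + 10·5 + 20·3 = 350.
Optimal plan:
  P1–R1: 10 × 8 = 80
  P1–R2: 10 × 5 = 50
  P1–R3: 20 × 1 = 20
  P2–R1: 20 × 3 = 60
Optimal cost = 210.
Saving = 350 − 210 = 140.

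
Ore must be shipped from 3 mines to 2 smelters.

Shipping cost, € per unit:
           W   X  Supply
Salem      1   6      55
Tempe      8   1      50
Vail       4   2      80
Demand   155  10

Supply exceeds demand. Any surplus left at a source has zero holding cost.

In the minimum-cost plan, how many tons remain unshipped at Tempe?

20

An optimal plan:
  Salem→W: 55 × €1 = €55
  Tempe→W: 20 × €8 = €160
  Tempe→X: 10 × €1 = €10
  Vail→W: 80 × €4 = €320
Total cost = €545.
Tempe ships 30 of its 50, leaving 20.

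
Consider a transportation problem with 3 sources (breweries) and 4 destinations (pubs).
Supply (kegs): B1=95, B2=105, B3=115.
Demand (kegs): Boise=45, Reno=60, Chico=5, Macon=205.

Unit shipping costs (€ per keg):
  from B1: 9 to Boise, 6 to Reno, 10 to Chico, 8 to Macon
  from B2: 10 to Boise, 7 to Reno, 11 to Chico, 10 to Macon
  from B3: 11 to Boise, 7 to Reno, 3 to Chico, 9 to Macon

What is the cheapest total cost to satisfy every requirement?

A cheapest plan:
  B1→Macon: 95 × €8 = €760
  B2→Boise: 45 × €10 = €450
  B2→Reno: 60 × €7 = €420
  B3→Chico: 5 × €3 = €15
  B3→Macon: 110 × €9 = €990
Total = 760 + 450 + 420 + 15 + 990 = €2635.
(Supply check: B1 ships 95; B2 ships 105; B3 ships 115.)

2635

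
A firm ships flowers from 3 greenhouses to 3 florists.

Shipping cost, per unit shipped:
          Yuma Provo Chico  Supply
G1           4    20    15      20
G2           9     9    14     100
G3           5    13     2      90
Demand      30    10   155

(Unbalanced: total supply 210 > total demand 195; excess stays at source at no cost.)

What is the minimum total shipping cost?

1350

An optimal shipping plan:
  G1 to Yuma: 20 bunches
  G2 to Yuma: 10 bunches
  G2 to Provo: 10 bunches
  G2 to Chico: 65 bunches
  G3 to Chico: 90 bunches
Total cost = 1350.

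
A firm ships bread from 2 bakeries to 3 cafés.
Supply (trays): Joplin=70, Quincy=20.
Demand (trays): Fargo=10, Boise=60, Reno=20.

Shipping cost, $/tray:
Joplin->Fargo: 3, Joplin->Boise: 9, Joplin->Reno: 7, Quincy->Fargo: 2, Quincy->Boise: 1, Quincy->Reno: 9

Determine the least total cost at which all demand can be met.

One minimum-cost allocation:
  Joplin->Fargo: 10 × $3 = $30
  Joplin->Boise: 40 × $9 = $360
  Joplin->Reno: 20 × $7 = $140
  Quincy->Boise: 20 × $1 = $20
Total = 30 + 360 + 140 + 20 = $550.

550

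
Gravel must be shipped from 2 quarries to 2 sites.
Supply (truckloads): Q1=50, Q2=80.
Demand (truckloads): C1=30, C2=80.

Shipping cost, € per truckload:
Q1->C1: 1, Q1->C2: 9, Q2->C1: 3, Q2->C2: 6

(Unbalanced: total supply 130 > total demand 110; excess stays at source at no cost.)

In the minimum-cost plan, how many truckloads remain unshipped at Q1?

Minimum-cost shipments:
  Q1->C1: 30 truckloads
  Q2->C2: 80 truckloads
Total cost = €510.
Q1 ships 30 of its 50, leaving 20.

20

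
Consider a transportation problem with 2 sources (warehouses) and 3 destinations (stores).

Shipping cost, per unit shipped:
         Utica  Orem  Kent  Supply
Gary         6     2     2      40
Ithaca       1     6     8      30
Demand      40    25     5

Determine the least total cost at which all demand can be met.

150

A cheapest plan:
  Gary to Utica: 10 × 6 = 60
  Gary to Orem: 25 × 2 = 50
  Gary to Kent: 5 × 2 = 10
  Ithaca to Utica: 30 × 1 = 30
Total = 60 + 50 + 10 + 30 = 150.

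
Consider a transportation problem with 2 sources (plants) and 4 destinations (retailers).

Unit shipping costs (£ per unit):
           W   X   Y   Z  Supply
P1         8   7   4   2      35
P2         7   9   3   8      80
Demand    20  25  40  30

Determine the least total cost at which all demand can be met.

One minimum-cost allocation:
  P1 to X: 5 × £7 = £35
  P1 to Z: 30 × £2 = £60
  P2 to W: 20 × £7 = £140
  P2 to X: 20 × £9 = £180
  P2 to Y: 40 × £3 = £120
Total = 35 + 60 + 140 + 180 + 120 = £535.
(Supply check: P1 ships 35; P2 ships 80.)

535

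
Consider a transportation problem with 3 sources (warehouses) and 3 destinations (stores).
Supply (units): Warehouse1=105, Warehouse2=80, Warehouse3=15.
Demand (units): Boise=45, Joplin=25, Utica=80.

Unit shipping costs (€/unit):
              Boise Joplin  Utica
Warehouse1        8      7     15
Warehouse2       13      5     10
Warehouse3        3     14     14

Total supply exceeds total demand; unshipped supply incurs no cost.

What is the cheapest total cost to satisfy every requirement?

One minimum-cost allocation:
  Warehouse1->Boise: 30 × €8 = €240
  Warehouse1->Joplin: 25 × €7 = €175
  Warehouse2->Utica: 80 × €10 = €800
  Warehouse3->Boise: 15 × €3 = €45
Total = 240 + 175 + 800 + 45 = €1260.

1260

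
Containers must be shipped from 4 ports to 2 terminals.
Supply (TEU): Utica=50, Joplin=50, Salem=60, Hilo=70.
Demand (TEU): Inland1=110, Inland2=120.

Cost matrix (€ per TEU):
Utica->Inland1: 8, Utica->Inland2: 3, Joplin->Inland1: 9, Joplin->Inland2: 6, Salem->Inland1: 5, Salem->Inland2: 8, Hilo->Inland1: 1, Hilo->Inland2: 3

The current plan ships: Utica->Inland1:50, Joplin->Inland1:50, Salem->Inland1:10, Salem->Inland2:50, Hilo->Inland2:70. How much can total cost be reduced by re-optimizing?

650

Current plan cost = 50·8 + 50·9 + 10·5 + 50·8 + 70·3 = €1510.
Optimal plan:
  Utica to Inland2: 50 × €3 = €150
  Joplin to Inland2: 50 × €6 = €300
  Salem to Inland1: 60 × €5 = €300
  Hilo to Inland1: 50 × €1 = €50
  Hilo to Inland2: 20 × €3 = €60
Optimal cost = €860.
Saving = 1510 − 860 = €650.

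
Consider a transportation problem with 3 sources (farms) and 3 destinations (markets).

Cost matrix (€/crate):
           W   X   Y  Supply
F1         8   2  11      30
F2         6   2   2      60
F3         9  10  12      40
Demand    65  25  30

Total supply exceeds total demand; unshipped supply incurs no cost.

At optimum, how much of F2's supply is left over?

Minimum-cost shipments:
  F1 to W: 5 × €8 = €40
  F1 to X: 25 × €2 = €50
  F2 to W: 30 × €6 = €180
  F2 to Y: 30 × €2 = €60
  F3 to W: 30 × €9 = €270
Total cost = €600.
F2 ships 60 of its 60, leaving 0.

0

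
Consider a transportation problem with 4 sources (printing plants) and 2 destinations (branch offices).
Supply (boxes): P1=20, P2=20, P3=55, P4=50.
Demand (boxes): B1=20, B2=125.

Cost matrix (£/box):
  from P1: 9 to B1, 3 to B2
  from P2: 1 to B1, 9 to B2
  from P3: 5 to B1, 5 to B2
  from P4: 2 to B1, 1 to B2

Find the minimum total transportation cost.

405

An optimal shipping plan:
  P1 to B2: 20 × £3 = £60
  P2 to B1: 20 × £1 = £20
  P3 to B2: 55 × £5 = £275
  P4 to B2: 50 × £1 = £50
Total = 60 + 20 + 275 + 50 = £405.
(Supply check: P1 ships 20; P2 ships 20; P3 ships 55; P4 ships 50.)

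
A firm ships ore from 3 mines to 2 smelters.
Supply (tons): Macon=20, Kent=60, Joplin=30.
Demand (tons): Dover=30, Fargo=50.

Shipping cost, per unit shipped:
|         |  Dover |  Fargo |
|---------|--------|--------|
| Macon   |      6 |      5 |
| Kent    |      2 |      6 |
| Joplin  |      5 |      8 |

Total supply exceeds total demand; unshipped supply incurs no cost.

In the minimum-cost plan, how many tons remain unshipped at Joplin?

Minimum-cost shipments:
  Macon to Fargo: 20 × 5 = 100
  Kent to Dover: 30 × 2 = 60
  Kent to Fargo: 30 × 6 = 180
Total cost = 340.
Joplin ships 0 of its 30, leaving 30.

30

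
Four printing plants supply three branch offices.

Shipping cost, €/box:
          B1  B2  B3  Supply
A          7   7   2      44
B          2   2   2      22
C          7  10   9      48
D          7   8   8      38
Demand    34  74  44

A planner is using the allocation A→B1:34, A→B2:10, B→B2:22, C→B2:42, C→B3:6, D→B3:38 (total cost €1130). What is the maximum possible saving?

Current plan cost = 34·7 + 10·7 + 22·2 + 42·10 + 6·9 + 38·8 = €1130.
Optimal plan:
  A–B3: 44 × €2 = €88
  B–B2: 22 × €2 = €44
  C–B1: 34 × €7 = €238
  C–B2: 14 × €10 = €140
  D–B2: 38 × €8 = €304
Optimal cost = €814.
Saving = 1130 − 814 = €316.

316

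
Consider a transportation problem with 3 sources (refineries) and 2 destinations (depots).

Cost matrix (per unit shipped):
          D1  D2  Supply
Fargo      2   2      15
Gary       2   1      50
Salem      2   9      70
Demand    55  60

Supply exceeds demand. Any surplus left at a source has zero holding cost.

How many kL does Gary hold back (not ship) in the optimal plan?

Minimum-cost shipments:
  Fargo–D2: 10 kL
  Gary–D2: 50 kL
  Salem–D1: 55 kL
Total cost = 180.
Gary ships 50 of its 50, leaving 0.

0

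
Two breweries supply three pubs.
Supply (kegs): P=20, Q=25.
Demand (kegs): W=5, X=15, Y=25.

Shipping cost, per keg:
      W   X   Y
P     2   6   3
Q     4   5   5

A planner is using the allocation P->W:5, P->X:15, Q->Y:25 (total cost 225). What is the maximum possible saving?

45

Current plan cost = 5·2 + 15·6 + 25·5 = 225.
Optimal plan:
  P→W: 5 × 2 = 10
  P→Y: 15 × 3 = 45
  Q→X: 15 × 5 = 75
  Q→Y: 10 × 5 = 50
Optimal cost = 180.
Saving = 225 − 180 = 45.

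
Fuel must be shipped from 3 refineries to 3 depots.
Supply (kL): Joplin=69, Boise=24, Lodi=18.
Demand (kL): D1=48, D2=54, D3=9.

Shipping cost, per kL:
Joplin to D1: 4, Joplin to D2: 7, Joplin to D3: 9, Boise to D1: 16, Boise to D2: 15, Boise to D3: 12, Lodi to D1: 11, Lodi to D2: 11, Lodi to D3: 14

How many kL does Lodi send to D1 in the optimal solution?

Solving gives:
  Joplin to D1: 48 × 4 = 192
  Joplin to D2: 21 × 7 = 147
  Boise to D2: 15 × 15 = 225
  Boise to D3: 9 × 12 = 108
  Lodi to D2: 18 × 11 = 198
Total cost = 870.
The route Lodi→D1 is not used.

0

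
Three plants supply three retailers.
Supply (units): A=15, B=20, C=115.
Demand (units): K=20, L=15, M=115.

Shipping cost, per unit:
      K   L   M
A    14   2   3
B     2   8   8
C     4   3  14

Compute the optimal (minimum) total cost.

1450

Optimal allocation:
  A→M: 15 × 3 = 45
  B→M: 20 × 8 = 160
  C→K: 20 × 4 = 80
  C→L: 15 × 3 = 45
  C→M: 80 × 14 = 1120
Total = 45 + 160 + 80 + 45 + 1120 = 1450.
(Supply check: A ships 15; B ships 20; C ships 115.)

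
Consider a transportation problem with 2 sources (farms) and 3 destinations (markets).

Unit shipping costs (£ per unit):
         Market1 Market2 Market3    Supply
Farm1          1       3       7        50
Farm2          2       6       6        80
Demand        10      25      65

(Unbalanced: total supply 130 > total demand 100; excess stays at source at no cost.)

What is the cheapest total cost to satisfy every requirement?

475

A cheapest plan:
  Farm1→Market1: 10 × £1 = £10
  Farm1→Market2: 25 × £3 = £75
  Farm2→Market3: 65 × £6 = £390
Total = 10 + 75 + 390 = £475.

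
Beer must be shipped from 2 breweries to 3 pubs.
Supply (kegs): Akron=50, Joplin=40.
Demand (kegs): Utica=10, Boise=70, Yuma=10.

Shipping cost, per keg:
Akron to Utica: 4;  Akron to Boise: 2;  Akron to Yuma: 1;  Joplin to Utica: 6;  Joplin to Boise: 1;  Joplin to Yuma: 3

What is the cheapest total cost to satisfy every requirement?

An optimal shipping plan:
  Akron–Utica: 10 × 4 = 40
  Akron–Boise: 30 × 2 = 60
  Akron–Yuma: 10 × 1 = 10
  Joplin–Boise: 40 × 1 = 40
Total = 40 + 60 + 10 + 40 = 150.
(Supply check: Akron ships 50; Joplin ships 40.)

150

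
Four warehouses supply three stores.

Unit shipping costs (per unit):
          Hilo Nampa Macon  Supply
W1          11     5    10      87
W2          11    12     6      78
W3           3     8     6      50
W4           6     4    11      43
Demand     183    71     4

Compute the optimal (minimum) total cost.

1777

An optimal shipping plan:
  W1→Hilo: 16 × 11 = 176
  W1→Nampa: 71 × 5 = 355
  W2→Hilo: 74 × 11 = 814
  W2→Macon: 4 × 6 = 24
  W3→Hilo: 50 × 3 = 150
  W4→Hilo: 43 × 6 = 258
Total = 176 + 355 + 814 + 24 + 150 + 258 = 1777.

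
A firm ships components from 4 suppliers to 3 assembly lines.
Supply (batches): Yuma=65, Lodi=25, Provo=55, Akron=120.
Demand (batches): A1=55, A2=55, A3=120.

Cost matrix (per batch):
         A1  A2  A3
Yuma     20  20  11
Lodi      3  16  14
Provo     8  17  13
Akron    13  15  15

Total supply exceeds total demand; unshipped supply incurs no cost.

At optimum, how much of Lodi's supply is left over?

An optimal plan:
  Yuma–A3: 65 × 11 = 715
  Lodi–A1: 25 × 3 = 75
  Provo–A1: 30 × 8 = 240
  Provo–A3: 25 × 13 = 325
  Akron–A2: 55 × 15 = 825
  Akron–A3: 30 × 15 = 450
Total cost = 2630.
Lodi ships 25 of its 25, leaving 0.

0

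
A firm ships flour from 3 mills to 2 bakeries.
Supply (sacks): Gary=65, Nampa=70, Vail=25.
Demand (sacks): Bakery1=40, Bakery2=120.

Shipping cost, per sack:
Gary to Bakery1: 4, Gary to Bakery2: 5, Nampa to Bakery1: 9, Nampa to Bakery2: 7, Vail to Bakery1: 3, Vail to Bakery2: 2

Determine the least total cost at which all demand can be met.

825

An optimal shipping plan:
  Gary→Bakery1: 40 sacks
  Gary→Bakery2: 25 sacks
  Nampa→Bakery2: 70 sacks
  Vail→Bakery2: 25 sacks
Total cost = 825.
(Supply check: Gary ships 65; Nampa ships 70; Vail ships 25.)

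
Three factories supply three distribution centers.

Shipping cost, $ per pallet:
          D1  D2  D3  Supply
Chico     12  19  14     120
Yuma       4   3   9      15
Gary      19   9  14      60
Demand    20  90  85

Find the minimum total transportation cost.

2300

An optimal shipping plan:
  Chico–D1: 20 × $12 = $240
  Chico–D2: 15 × $19 = $285
  Chico–D3: 85 × $14 = $1190
  Yuma–D2: 15 × $3 = $45
  Gary–D2: 60 × $9 = $540
Total = 240 + 285 + 1190 + 45 + 540 = $2300.
(Supply check: Chico ships 120; Yuma ships 15; Gary ships 60.)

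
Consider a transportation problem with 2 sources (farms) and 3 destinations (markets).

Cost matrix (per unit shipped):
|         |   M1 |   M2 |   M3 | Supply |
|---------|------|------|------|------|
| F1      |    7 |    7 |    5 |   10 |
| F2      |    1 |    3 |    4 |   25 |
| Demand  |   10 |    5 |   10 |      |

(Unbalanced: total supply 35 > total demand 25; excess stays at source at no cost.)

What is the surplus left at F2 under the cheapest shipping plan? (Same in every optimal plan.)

0

Minimum-cost shipments:
  F2→M1: 10 × 1 = 10
  F2→M2: 5 × 3 = 15
  F2→M3: 10 × 4 = 40
Total cost = 65.
F2 ships 25 of its 25, leaving 0.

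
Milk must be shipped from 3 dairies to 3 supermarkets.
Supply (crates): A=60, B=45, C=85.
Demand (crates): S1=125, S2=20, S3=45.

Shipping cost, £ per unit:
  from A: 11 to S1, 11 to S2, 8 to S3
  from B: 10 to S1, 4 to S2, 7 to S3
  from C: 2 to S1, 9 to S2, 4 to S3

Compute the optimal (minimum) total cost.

An optimal shipping plan:
  A–S1: 15 × £11 = £165
  A–S3: 45 × £8 = £360
  B–S1: 25 × £10 = £250
  B–S2: 20 × £4 = £80
  C–S1: 85 × £2 = £170
Total = 165 + 360 + 250 + 80 + 170 = £1025.

1025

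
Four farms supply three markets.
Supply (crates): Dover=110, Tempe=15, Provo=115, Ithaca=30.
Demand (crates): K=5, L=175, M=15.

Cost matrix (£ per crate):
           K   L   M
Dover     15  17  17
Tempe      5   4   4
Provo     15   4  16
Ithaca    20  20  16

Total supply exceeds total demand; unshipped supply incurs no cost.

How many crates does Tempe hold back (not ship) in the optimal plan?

Minimum-cost shipments:
  Dover–K: 5 × £15 = £75
  Dover–L: 45 × £17 = £765
  Tempe–L: 15 × £4 = £60
  Provo–L: 115 × £4 = £460
  Ithaca–M: 15 × £16 = £240
Total cost = £1600.
Tempe ships 15 of its 15, leaving 0.

0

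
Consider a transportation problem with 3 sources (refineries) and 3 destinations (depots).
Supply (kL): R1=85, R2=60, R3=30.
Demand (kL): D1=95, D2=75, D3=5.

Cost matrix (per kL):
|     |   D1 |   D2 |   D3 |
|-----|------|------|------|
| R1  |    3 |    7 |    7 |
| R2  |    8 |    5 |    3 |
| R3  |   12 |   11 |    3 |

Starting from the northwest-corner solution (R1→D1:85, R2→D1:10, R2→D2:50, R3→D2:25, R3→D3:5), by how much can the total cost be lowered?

Current plan cost = 85·3 + 10·8 + 50·5 + 25·11 + 5·3 = 875.
Optimal plan:
  R1->D1: 85 × 3 = 255
  R2->D2: 60 × 5 = 300
  R3->D1: 10 × 12 = 120
  R3->D2: 15 × 11 = 165
  R3->D3: 5 × 3 = 15
Optimal cost = 855.
Saving = 875 − 855 = 20.

20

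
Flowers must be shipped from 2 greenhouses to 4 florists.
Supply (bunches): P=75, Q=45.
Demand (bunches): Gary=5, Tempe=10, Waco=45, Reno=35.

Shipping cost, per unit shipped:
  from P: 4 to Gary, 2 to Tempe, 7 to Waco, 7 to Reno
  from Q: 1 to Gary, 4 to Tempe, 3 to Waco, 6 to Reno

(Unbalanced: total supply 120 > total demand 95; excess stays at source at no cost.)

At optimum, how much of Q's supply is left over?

Minimum-cost shipments:
  P to Gary: 5 bunches
  P to Tempe: 10 bunches
  P to Reno: 35 bunches
  Q to Waco: 45 bunches
Total cost = 420.
Q ships 45 of its 45, leaving 0.

0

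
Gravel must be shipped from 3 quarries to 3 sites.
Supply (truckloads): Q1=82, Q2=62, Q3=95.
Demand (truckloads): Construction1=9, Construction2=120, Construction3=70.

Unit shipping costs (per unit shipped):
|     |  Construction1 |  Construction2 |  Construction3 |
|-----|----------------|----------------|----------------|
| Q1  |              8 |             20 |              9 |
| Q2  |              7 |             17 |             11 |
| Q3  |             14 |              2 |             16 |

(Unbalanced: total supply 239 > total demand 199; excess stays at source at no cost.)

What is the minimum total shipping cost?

Optimal allocation:
  Q1–Construction3: 70 × 9 = 630
  Q2–Construction1: 9 × 7 = 63
  Q2–Construction2: 25 × 17 = 425
  Q3–Construction2: 95 × 2 = 190
Total = 630 + 63 + 425 + 190 = 1308.
(Supply check: Q1 ships 70; Q2 ships 34; Q3 ships 95.)

1308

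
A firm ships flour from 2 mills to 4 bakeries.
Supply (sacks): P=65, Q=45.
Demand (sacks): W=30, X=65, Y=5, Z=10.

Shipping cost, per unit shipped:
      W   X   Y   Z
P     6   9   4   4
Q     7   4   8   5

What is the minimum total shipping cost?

600

Optimal allocation:
  P→W: 30 × 6 = 180
  P→X: 20 × 9 = 180
  P→Y: 5 × 4 = 20
  P→Z: 10 × 4 = 40
  Q→X: 45 × 4 = 180
Total = 180 + 180 + 20 + 40 + 180 = 600.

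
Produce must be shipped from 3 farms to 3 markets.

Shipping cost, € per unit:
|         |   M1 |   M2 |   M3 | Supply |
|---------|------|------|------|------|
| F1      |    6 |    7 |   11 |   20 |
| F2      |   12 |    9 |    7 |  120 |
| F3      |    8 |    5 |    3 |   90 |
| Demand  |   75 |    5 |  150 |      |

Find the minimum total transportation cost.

1515

Optimal allocation:
  F1->M1: 20 crates
  F2->M1: 55 crates
  F2->M3: 65 crates
  F3->M2: 5 crates
  F3->M3: 85 crates
Total cost = €1515.
(Supply check: F1 ships 20; F2 ships 120; F3 ships 90.)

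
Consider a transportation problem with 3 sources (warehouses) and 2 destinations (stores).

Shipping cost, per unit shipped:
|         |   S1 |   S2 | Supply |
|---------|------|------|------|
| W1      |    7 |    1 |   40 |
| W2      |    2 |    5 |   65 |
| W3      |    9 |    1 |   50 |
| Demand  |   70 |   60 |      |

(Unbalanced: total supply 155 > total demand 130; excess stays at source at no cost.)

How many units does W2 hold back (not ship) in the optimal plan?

An optimal plan:
  W1→S1: 5 × 7 = 35
  W1→S2: 35 × 1 = 35
  W2→S1: 65 × 2 = 130
  W3→S2: 25 × 1 = 25
Total cost = 225.
W2 ships 65 of its 65, leaving 0.

0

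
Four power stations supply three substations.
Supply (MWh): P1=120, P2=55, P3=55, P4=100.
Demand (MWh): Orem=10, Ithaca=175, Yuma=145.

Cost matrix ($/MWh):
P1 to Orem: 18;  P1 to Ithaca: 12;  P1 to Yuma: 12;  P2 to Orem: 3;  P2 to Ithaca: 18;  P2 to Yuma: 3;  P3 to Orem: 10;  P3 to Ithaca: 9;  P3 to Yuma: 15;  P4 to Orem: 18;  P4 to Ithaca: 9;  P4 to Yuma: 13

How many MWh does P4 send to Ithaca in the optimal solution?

100

The minimum-cost plan:
  P1→Ithaca: 20 × $12 = $240
  P1→Yuma: 100 × $12 = $1200
  P2→Orem: 10 × $3 = $30
  P2→Yuma: 45 × $3 = $135
  P3→Ithaca: 55 × $9 = $495
  P4→Ithaca: 100 × $9 = $900
Total cost = $3000.
So P4→Ithaca carries 100 MWh.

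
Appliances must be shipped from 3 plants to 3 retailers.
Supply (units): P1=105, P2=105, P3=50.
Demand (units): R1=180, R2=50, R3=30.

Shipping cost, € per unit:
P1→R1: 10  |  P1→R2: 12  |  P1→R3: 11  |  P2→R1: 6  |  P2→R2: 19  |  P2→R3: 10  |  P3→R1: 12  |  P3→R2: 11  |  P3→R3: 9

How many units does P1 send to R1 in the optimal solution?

75

The minimum-cost plan:
  P1→R1: 75 units
  P1→R2: 30 units
  P2→R1: 105 units
  P3→R2: 20 units
  P3→R3: 30 units
Total cost = €2230.
So P1→R1 carries 75 units.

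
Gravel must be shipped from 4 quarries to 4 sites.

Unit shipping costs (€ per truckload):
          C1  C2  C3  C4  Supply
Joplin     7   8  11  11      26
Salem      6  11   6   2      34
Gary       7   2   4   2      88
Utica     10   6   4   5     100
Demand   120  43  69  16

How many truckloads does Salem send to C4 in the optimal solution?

0

Solving gives:
  Joplin to C1: 26 × €7 = €182
  Salem to C1: 34 × €6 = €204
  Gary to C1: 45 × €7 = €315
  Gary to C2: 43 × €2 = €86
  Utica to C1: 15 × €10 = €150
  Utica to C3: 69 × €4 = €276
  Utica to C4: 16 × €5 = €80
Total cost = €1293.
The route Salem→C4 is not used.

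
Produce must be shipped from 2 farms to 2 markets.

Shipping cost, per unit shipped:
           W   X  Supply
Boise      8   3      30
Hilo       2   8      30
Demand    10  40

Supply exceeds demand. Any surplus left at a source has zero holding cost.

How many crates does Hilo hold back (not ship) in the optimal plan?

Minimum-cost shipments:
  Boise→X: 30 × 3 = 90
  Hilo→W: 10 × 2 = 20
  Hilo→X: 10 × 8 = 80
Total cost = 190.
Hilo ships 20 of its 30, leaving 10.

10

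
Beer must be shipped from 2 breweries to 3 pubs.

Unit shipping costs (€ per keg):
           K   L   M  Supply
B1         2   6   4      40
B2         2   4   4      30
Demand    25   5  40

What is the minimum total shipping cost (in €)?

230

Optimal allocation:
  B1 to K: 25 × €2 = €50
  B1 to M: 15 × €4 = €60
  B2 to L: 5 × €4 = €20
  B2 to M: 25 × €4 = €100
Total = 50 + 60 + 20 + 100 = €230.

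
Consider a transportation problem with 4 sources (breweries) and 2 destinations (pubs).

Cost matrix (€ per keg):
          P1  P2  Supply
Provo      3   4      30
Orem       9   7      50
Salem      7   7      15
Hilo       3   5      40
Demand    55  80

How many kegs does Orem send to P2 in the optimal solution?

The minimum-cost plan:
  Provo–P1: 15 × €3 = €45
  Provo–P2: 15 × €4 = €60
  Orem–P2: 50 × €7 = €350
  Salem–P2: 15 × €7 = €105
  Hilo–P1: 40 × €3 = €120
Total cost = €680.
So Orem→P2 carries 50 kegs.

50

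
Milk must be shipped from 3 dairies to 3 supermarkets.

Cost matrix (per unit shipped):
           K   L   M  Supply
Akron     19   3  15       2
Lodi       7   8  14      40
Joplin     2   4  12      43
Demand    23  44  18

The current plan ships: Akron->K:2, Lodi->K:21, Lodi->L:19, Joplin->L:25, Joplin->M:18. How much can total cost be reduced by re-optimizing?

93

Current plan cost = 2·19 + 21·7 + 19·8 + 25·4 + 18·12 = 653.
Optimal plan:
  Akron–L: 2 crates
  Lodi–L: 22 crates
  Lodi–M: 18 crates
  Joplin–K: 23 crates
  Joplin–L: 20 crates
Optimal cost = 560.
Saving = 653 − 560 = 93.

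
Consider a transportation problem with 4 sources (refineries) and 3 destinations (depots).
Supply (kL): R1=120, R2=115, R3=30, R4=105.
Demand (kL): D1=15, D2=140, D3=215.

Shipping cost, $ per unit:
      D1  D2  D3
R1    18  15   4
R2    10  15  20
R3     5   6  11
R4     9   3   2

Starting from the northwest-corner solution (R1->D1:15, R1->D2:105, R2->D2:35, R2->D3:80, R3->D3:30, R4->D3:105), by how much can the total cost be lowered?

Current plan cost = 15·18 + 105·15 + 35·15 + 80·20 + 30·11 + 105·2 = $4510.
Optimal plan:
  R1–D3: 120 × $4 = $480
  R2–D1: 15 × $10 = $150
  R2–D2: 100 × $15 = $1500
  R3–D2: 30 × $6 = $180
  R4–D2: 10 × $3 = $30
  R4–D3: 95 × $2 = $190
Optimal cost = $2530.
Saving = 4510 − 2530 = $1980.

1980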